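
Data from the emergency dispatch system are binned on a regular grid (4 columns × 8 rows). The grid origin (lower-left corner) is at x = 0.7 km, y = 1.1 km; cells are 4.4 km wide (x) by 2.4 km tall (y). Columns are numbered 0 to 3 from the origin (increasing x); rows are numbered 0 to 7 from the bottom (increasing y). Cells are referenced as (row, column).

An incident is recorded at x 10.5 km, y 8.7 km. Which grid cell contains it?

Column index: ⌊(10.5 − 0.7) / 4.4⌋ = ⌊2.227⌋ = 2
Row offset from origin: ⌊(8.7 − 1.1) / 2.4⌋ = ⌊3.167⌋ = 3 → row 3

(3, 2)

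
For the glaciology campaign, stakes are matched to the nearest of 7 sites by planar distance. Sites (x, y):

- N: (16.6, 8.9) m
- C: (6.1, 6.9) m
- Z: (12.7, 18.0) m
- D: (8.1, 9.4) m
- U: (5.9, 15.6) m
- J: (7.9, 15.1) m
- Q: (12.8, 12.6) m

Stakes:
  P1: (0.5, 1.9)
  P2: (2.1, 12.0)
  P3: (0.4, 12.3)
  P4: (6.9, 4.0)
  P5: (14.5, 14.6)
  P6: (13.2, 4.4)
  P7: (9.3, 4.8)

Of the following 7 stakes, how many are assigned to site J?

P1 → C
P2 → U
P3 → U
P4 → C
P5 → Q
P6 → N
P7 → C
0 of the 7 go to J.

0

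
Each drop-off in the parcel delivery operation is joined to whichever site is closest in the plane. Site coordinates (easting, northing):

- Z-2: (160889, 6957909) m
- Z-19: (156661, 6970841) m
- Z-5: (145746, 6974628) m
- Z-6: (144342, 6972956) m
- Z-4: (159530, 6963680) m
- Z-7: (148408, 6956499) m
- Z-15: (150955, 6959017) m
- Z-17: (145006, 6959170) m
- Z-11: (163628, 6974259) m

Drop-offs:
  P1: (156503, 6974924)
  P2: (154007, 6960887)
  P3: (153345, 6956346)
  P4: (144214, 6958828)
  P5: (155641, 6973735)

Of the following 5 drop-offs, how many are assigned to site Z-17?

1

P1 → Z-19
P2 → Z-15
P3 → Z-15
P4 → Z-17
P5 → Z-19
1 of the 5 goes to Z-17.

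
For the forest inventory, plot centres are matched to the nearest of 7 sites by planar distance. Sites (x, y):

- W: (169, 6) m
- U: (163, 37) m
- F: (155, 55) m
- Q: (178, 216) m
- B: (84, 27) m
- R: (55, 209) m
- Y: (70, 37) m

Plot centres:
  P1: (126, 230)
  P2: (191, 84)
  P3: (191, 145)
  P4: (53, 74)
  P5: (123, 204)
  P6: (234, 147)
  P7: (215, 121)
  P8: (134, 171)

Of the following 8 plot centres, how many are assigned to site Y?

P1 → Q
P2 → F
P3 → Q
P4 → Y
P5 → Q
P6 → Q
P7 → F
P8 → Q
1 of the 8 goes to Y.

1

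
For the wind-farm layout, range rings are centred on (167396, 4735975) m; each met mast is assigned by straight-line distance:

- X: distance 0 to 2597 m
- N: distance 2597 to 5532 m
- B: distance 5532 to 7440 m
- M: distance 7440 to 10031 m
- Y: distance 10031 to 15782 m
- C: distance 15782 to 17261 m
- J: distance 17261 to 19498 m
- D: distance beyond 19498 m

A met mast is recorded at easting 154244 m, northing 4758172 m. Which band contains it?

D

Distance = √((154244−167396)² + (4758172−4735975)²) = √(172975104.000 + 492706809.000) = 25800.812 m.
19498 ≤ 25800.812 < ∞ → D.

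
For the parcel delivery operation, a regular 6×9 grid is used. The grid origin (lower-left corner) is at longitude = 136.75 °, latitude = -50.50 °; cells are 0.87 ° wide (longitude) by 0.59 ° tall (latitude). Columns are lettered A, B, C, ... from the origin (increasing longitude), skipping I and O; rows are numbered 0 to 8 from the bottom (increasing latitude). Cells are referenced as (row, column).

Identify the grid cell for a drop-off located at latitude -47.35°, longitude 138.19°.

Column index: ⌊(138.19 − 136.75) / 0.87⌋ = ⌊1.655⌋ = 1 → column B
Row offset from origin: ⌊(-47.35 − -50.50) / 0.59⌋ = ⌊5.339⌋ = 5 → row 5

(5, B)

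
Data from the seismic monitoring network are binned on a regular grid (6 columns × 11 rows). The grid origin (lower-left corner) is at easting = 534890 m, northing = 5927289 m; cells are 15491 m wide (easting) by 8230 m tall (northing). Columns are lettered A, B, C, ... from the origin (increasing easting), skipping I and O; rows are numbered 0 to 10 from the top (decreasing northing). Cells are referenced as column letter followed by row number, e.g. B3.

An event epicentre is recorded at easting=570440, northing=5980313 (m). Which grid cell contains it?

Column index: ⌊(570440 − 534890) / 15491⌋ = ⌊2.295⌋ = 2 → column C
Row offset from origin: ⌊(5980313 − 5927289) / 8230⌋ = ⌊6.443⌋ = 6 → row 4 (counted from top)

C4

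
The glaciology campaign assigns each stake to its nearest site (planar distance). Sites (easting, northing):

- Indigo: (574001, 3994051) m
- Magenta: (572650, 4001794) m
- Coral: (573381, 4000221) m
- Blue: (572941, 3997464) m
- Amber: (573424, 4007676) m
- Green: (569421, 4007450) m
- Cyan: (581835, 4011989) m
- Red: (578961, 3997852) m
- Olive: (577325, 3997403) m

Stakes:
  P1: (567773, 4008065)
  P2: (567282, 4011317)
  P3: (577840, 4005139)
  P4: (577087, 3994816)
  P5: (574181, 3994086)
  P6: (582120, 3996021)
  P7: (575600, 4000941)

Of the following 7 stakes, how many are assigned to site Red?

1

P1 → Green
P2 → Green
P3 → Amber
P4 → Olive
P5 → Indigo
P6 → Red
P7 → Coral
1 of the 7 goes to Red.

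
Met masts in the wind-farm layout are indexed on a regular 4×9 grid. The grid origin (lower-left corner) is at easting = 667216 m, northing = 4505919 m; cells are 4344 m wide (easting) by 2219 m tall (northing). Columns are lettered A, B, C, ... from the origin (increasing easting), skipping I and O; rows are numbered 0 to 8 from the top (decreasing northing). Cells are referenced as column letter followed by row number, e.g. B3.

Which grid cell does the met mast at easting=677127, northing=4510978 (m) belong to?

Column index: ⌊(677127 − 667216) / 4344⌋ = ⌊2.282⌋ = 2 → column C
Row offset from origin: ⌊(4510978 − 4505919) / 2219⌋ = ⌊2.280⌋ = 2 → row 6 (counted from top)

C6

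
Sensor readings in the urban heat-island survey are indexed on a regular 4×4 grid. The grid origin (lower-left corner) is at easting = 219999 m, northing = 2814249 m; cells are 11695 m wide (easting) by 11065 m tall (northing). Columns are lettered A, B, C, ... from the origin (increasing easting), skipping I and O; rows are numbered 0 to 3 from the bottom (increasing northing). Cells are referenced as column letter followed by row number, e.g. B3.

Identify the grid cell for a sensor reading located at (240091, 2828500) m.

B1

Column index: ⌊(240091 − 219999) / 11695⌋ = ⌊1.718⌋ = 1 → column B
Row offset from origin: ⌊(2828500 − 2814249) / 11065⌋ = ⌊1.288⌋ = 1 → row 1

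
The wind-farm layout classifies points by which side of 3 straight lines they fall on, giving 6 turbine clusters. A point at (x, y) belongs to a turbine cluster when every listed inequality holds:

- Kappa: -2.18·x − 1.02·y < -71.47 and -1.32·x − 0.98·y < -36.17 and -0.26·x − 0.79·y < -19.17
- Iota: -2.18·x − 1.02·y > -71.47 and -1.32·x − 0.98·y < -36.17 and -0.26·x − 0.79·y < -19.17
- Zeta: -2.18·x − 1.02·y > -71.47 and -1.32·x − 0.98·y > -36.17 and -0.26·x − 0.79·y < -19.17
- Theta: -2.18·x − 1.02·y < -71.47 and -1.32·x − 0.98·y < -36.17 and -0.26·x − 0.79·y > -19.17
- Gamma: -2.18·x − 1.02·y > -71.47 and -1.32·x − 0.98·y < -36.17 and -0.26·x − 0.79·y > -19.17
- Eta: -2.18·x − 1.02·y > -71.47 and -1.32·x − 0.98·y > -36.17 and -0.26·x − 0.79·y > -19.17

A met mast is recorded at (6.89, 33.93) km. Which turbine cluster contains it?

Iota

-2.18·6.89 − 1.02·33.93 = -49.629, which is > -71.47
-1.32·6.89 − 0.98·33.93 = -42.346, which is < -36.17
-0.26·6.89 − 0.79·33.93 = -28.596, which is < -19.17
This sign pattern matches Iota.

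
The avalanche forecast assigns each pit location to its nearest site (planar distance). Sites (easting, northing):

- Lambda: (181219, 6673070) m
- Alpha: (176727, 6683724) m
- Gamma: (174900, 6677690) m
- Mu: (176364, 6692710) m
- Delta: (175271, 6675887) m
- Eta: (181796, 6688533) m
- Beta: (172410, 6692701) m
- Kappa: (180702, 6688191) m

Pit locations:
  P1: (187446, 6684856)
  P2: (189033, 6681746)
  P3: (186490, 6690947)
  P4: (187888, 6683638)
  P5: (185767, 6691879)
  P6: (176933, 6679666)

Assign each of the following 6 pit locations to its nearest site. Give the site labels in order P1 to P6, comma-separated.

P1 → Eta (d²=45442829.00)
P2 → Eta (d²=98437538.00)
P3 → Eta (d²=27861032.00)
P4 → Eta (d²=61073489.00)
P5 → Eta (d²=26964557.00)
P6 → Gamma (d²=8037665.00)

Eta, Eta, Eta, Eta, Eta, Gamma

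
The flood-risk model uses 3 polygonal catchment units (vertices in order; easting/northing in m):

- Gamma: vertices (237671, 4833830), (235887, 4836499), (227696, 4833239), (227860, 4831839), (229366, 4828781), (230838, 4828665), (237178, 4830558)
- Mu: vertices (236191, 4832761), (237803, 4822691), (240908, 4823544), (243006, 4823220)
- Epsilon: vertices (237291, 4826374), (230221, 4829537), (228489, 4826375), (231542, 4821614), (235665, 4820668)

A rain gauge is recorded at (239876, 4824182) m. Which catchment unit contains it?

Cast a ray rightward from (239876, 4824182). For each polygon, the edges (by vertex number in listed order) whose endpoints lie on opposite sides of northing = 4824182, where each meets that height, and whether that is right or left of the point:
Gamma: no edge straddles that height → 0 crossings.
Mu: 1–2 at easting≈237564.3 (left), 4–1 at easting≈242318.9 (right) → 1 crossing.
Epsilon: 3–4 at easting≈229895.3 (left), 5–1 at easting≈236666.4 (left) → 0 crossings.
Only Mu has an odd count, so the point is inside Mu.

Mu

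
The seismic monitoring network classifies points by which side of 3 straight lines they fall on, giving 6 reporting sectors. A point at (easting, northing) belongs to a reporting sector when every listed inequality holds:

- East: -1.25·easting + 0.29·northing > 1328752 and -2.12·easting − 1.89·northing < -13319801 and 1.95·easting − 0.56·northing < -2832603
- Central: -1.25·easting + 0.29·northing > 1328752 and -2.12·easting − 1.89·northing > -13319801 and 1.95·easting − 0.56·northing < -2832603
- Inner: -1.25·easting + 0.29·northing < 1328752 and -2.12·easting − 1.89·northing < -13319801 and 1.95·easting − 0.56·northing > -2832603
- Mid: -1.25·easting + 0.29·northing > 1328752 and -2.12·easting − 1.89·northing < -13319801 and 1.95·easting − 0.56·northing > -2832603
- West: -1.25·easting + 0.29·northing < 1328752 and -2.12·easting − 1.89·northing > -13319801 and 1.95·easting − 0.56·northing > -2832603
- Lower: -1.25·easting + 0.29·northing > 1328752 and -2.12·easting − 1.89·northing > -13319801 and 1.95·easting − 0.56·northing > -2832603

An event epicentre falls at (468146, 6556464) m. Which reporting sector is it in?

Inner

-1.25·468146 + 0.29·6556464 = 1316192.060, which is < 1328752
-2.12·468146 − 1.89·6556464 = -13384186.480, which is < -13319801
1.95·468146 − 0.56·6556464 = -2758735.140, which is > -2832603
This sign pattern matches Inner.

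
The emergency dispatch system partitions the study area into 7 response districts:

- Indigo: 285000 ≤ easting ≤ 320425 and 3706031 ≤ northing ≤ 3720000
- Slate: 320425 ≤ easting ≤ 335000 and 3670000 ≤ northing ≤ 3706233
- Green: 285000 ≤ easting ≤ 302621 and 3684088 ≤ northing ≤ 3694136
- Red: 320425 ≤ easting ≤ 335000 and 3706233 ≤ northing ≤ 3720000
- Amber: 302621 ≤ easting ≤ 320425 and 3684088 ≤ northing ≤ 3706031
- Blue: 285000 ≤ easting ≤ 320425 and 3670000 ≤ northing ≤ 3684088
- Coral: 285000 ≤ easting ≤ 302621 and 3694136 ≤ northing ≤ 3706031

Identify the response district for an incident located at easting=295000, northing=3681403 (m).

The point has easting = 295000 and northing = 3681403.
Only Blue satisfies 285000 ≤ easting ≤ 320425 and 3670000 ≤ northing ≤ 3684088.

Blue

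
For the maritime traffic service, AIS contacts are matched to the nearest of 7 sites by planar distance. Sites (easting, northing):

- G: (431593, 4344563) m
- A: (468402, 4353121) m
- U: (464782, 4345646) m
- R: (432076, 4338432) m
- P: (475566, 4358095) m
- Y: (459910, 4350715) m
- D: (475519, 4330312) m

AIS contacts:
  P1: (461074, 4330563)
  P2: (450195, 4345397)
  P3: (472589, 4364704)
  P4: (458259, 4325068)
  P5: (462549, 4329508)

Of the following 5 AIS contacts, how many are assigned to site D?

3

P1 → D
P2 → Y
P3 → P
P4 → D
P5 → D
3 of the 5 go to D.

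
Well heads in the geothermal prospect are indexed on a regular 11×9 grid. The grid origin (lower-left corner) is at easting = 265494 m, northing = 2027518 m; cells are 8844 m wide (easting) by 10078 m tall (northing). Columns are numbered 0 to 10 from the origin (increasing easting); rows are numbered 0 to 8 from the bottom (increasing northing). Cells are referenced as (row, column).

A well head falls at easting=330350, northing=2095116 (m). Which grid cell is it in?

(6, 7)

Column index: ⌊(330350 − 265494) / 8844⌋ = ⌊7.333⌋ = 7
Row offset from origin: ⌊(2095116 − 2027518) / 10078⌋ = ⌊6.707⌋ = 6 → row 6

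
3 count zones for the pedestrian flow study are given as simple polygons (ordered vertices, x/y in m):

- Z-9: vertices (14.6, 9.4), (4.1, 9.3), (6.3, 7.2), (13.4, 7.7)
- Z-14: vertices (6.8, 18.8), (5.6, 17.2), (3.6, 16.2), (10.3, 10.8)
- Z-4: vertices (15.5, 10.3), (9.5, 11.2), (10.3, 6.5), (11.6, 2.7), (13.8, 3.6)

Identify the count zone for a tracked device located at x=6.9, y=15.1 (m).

Cast a ray rightward from (6.9, 15.1). For each polygon, the edges (by vertex number in listed order) whose endpoints lie on opposite sides of y = 15.1, where each meets that height, and whether that is right or left of the point:
Z-9: no edge straddles that height → 0 crossings.
Z-14: 3–4 at x≈4.96 (left), 4–1 at x≈8.42 (right) → 1 crossing.
Z-4: no edge straddles that height → 0 crossings.
Only Z-14 has an odd count, so the point is inside Z-14.

Z-14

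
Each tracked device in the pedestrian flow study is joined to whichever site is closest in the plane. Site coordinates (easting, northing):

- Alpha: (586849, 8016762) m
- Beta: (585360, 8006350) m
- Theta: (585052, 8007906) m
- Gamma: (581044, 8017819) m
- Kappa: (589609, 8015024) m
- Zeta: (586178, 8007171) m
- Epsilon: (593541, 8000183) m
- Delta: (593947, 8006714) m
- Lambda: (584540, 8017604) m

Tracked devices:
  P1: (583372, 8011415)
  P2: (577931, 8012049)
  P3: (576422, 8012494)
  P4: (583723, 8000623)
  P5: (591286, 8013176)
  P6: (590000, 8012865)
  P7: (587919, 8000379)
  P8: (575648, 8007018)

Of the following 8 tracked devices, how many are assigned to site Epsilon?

1

P1 → Theta
P2 → Gamma
P3 → Gamma
P4 → Beta
P5 → Kappa
P6 → Kappa
P7 → Epsilon
P8 → Theta
1 of the 8 goes to Epsilon.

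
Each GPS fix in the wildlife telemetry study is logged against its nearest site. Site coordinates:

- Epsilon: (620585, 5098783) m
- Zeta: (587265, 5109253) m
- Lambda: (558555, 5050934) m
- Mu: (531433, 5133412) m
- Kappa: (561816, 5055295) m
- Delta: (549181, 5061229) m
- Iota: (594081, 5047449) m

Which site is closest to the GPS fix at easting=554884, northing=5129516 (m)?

Squared distances to each site:
Epsilon: 5261138690.000; Zeta: 1459118330.000; Lambda: 6188606965.000; Mu: 565128217.000; Kappa: 5556809465.000; Delta: 4695638578.000; Iota: 8271397298.000.
Minimum at Mu.

Mu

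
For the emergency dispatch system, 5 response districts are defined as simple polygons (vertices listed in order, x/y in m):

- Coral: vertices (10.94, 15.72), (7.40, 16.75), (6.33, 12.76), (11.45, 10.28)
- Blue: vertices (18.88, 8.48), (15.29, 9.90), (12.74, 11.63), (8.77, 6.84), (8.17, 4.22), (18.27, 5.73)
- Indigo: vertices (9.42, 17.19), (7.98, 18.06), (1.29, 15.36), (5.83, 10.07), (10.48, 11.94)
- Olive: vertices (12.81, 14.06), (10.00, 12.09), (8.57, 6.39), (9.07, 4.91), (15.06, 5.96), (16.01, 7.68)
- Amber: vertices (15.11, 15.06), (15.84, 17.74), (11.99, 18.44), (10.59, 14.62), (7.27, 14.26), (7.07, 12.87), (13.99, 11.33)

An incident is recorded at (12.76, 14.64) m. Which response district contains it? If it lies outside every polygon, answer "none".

Cast a ray rightward from (12.76, 14.64). For each polygon, the edges (by vertex number in listed order) whose endpoints lie on opposite sides of y = 14.64, where each meets that height, and whether that is right or left of the point:
Coral: 2–3 at x≈6.834 (left), 4–1 at x≈11.041 (left) → 0 crossings.
Blue: no edge straddles that height → 0 crossings.
Indigo: 3–4 at x≈1.908 (left), 5–1 at x≈9.935 (left) → 0 crossings.
Olive: no edge straddles that height → 0 crossings.
Amber: 3–4 at x≈10.597 (left), 7–1 at x≈14.984 (right) → 1 crossing.
Only Amber has an odd count, so the point is inside Amber.

Amber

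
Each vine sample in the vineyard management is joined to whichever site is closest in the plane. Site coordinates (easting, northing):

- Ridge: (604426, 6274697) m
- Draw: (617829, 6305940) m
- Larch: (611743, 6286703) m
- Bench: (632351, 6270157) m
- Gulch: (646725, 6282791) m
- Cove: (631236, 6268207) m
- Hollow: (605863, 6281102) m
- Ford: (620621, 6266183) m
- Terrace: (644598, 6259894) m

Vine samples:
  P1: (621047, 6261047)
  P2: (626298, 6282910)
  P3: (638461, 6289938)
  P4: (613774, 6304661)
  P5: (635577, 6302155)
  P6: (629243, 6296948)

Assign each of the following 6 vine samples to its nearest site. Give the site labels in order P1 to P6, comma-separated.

P1 → Ford (d²=26559972.00)
P2 → Bench (d²=199277818.00)
P3 → Gulch (d²=119373305.00)
P4 → Draw (d²=18078866.00)
P5 → Draw (d²=329317729.00)
P6 → Draw (d²=211135460.00)

Ford, Bench, Gulch, Draw, Draw, Draw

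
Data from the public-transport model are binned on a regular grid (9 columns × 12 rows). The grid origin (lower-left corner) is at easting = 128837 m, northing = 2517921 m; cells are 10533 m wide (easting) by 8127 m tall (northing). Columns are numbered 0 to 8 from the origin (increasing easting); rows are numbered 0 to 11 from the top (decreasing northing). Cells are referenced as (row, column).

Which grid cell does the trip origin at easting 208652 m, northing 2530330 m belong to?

(10, 7)

Column index: ⌊(208652 − 128837) / 10533⌋ = ⌊7.578⌋ = 7
Row offset from origin: ⌊(2530330 − 2517921) / 8127⌋ = ⌊1.527⌋ = 1 → row 10 (counted from top)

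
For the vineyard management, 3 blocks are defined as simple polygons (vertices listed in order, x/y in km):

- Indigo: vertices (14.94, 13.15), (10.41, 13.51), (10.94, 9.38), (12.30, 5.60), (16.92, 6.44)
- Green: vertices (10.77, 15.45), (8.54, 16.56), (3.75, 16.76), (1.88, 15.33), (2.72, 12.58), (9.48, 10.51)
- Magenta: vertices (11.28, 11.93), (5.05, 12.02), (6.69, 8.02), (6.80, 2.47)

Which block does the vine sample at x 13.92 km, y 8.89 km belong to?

Indigo

Cast a ray rightward from (13.92, 8.89). For each polygon, the edges (by vertex number in listed order) whose endpoints lie on opposite sides of y = 8.89, where each meets that height, and whether that is right or left of the point:
Indigo: 3–4 at x≈11.116 (left), 5–1 at x≈16.197 (right) → 1 crossing.
Green: no edge straddles that height → 0 crossings.
Magenta: 2–3 at x≈6.333 (left), 4–1 at x≈9.840 (left) → 0 crossings.
Only Indigo has an odd count, so the point is inside Indigo.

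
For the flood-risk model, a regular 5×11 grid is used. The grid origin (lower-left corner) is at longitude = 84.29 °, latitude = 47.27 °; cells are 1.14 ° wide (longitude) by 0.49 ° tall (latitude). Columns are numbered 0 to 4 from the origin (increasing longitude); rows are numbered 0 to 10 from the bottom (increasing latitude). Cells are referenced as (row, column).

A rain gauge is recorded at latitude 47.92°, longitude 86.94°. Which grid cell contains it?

(1, 2)

Column index: ⌊(86.94 − 84.29) / 1.14⌋ = ⌊2.325⌋ = 2
Row offset from origin: ⌊(47.92 − 47.27) / 0.49⌋ = ⌊1.327⌋ = 1 → row 1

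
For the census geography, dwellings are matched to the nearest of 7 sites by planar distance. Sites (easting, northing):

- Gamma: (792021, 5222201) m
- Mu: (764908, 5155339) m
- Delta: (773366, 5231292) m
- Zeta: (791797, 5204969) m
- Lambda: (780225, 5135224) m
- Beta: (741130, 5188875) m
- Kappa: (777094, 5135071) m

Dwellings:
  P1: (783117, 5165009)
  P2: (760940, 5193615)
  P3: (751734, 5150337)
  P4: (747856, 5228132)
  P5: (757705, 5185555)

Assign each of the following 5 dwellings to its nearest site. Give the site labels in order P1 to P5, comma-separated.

P1 → Mu (d²=425076581.00)
P2 → Beta (d²=414903700.00)
P3 → Mu (d²=198574280.00)
P4 → Delta (d²=660745700.00)
P5 → Beta (d²=285753025.00)

Mu, Beta, Mu, Delta, Beta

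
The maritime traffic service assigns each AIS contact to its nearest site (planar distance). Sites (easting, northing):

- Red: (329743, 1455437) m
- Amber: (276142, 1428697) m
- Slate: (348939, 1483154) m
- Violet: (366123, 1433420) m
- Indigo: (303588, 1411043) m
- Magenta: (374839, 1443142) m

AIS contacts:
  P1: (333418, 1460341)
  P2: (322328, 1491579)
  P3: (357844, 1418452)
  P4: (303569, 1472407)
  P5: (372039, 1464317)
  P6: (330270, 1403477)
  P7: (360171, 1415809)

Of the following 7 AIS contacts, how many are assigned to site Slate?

P1 → Red
P2 → Slate
P3 → Violet
P4 → Red
P5 → Magenta
P6 → Indigo
P7 → Violet
1 of the 7 goes to Slate.

1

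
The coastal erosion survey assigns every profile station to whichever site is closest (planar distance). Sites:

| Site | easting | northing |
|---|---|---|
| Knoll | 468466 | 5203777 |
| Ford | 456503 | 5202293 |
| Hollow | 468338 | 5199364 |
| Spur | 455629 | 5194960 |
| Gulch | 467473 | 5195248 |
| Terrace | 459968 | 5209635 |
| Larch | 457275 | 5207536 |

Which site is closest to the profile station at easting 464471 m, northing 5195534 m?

Gulch

Squared distances to each site:
Knoll: 83907074.000; Ford: 109173105.000; Hollow: 29622589.000; Spur: 78510440.000; Gulch: 9093800.000; Terrace: 219115210.000; Larch: 195830420.000.
Minimum at Gulch.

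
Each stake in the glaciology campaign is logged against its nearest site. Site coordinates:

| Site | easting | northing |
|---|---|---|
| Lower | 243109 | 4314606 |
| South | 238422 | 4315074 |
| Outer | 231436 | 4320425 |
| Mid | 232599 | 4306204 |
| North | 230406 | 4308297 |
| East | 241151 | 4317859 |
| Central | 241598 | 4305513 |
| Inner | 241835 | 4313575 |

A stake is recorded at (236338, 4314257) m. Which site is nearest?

South

Squared distances to each site:
Lower: 45968242.000; South: 5010545.000; Outer: 62073828.000; Mid: 78830930.000; North: 70710224.000; East: 36139373.000; Central: 104125136.000; Inner: 30682133.000.
Minimum at South.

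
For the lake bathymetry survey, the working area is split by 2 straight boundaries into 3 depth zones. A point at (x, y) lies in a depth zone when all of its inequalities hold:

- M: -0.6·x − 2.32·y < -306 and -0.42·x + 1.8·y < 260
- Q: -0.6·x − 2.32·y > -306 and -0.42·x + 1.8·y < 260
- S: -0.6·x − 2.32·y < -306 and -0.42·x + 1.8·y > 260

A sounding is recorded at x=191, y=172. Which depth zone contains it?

-0.6·191 − 2.32·172 = -513.640, which is < -306
-0.42·191 + 1.8·172 = 229.380, which is < 260
This sign pattern matches M.

M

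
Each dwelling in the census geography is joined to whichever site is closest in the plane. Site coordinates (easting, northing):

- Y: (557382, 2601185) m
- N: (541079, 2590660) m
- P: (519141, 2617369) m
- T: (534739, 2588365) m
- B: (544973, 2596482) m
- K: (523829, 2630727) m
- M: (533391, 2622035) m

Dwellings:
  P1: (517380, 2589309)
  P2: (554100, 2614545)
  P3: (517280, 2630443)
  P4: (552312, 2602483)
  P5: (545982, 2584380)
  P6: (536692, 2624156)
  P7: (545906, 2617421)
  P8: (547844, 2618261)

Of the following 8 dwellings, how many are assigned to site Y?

2

P1 → T
P2 → Y
P3 → K
P4 → Y
P5 → N
P6 → M
P7 → M
P8 → M
2 of the 8 go to Y.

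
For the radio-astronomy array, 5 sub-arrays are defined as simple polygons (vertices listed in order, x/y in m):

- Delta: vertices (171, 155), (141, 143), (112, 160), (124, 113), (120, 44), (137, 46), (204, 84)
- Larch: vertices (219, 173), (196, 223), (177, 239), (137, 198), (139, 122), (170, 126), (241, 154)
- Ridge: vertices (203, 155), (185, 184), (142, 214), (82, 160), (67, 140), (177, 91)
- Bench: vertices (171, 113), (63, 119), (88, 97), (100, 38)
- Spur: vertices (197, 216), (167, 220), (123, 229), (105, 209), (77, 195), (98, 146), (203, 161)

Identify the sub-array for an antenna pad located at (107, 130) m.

Ridge

Cast a ray rightward from (107, 130). For each polygon, the edges (by vertex number in listed order) whose endpoints lie on opposite sides of y = 130, where each meets that height, and whether that is right or left of the point:
Delta: 3–4 at x≈119.7 (right), 7–1 at x≈182.6 (right) → 2 crossings.
Larch: 4–5 at x≈138.8 (right), 6–7 at x≈180.1 (right) → 2 crossings.
Ridge: 5–6 at x≈89.4 (left), 6–1 at x≈192.8 (right) → 1 crossing.
Bench: no edge straddles that height → 0 crossings.
Spur: no edge straddles that height → 0 crossings.
Only Ridge has an odd count, so the point is inside Ridge.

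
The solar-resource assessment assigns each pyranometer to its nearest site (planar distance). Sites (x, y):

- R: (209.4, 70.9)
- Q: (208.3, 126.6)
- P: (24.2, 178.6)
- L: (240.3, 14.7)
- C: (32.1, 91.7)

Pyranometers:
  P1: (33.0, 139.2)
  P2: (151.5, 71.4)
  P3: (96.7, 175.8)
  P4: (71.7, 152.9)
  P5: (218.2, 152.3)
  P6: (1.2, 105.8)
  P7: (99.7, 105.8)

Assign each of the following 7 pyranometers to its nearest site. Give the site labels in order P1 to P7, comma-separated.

P, R, P, P, Q, C, C

P1 → P (d²=1629.80)
P2 → R (d²=3352.66)
P3 → P (d²=5264.09)
P4 → P (d²=2916.74)
P5 → Q (d²=758.50)
P6 → C (d²=1153.62)
P7 → C (d²=4768.57)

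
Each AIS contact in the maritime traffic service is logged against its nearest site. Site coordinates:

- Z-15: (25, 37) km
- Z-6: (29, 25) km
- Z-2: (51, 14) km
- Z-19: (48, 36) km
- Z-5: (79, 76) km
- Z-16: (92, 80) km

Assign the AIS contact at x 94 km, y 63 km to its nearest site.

Squared distances to each site:
Z-15: 5437.000; Z-6: 5669.000; Z-2: 4250.000; Z-19: 2845.000; Z-5: 394.000; Z-16: 293.000.
Minimum at Z-16.

Z-16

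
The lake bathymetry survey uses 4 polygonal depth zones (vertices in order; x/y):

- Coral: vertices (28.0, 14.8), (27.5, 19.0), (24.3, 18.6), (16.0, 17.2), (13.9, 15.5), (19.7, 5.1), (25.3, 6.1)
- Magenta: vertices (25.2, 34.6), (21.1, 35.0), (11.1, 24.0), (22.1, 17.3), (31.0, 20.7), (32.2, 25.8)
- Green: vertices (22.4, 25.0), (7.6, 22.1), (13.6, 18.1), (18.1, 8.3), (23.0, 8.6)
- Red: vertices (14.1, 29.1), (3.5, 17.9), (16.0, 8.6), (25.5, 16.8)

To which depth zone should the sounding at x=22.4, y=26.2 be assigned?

Magenta

Cast a ray rightward from (22.4, 26.2). For each polygon, the edges (by vertex number in listed order) whose endpoints lie on opposite sides of y = 26.2, where each meets that height, and whether that is right or left of the point:
Coral: no edge straddles that height → 0 crossings.
Magenta: 2–3 at x≈13.10 (left), 6–1 at x≈31.88 (right) → 1 crossing.
Green: no edge straddles that height → 0 crossings.
Red: 1–2 at x≈11.36 (left), 4–1 at x≈16.79 (left) → 0 crossings.
Only Magenta has an odd count, so the point is inside Magenta.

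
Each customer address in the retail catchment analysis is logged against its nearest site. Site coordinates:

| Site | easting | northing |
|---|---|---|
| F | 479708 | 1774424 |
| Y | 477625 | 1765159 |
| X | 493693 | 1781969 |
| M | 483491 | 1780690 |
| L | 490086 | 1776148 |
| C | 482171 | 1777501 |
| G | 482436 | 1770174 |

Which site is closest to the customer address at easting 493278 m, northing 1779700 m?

Squared distances to each site:
F: 211981076.000; Y: 456457090.000; X: 5320586.000; M: 96765469.000; L: 22805568.000; C: 128201050.000; G: 208293640.000.
Minimum at X.

X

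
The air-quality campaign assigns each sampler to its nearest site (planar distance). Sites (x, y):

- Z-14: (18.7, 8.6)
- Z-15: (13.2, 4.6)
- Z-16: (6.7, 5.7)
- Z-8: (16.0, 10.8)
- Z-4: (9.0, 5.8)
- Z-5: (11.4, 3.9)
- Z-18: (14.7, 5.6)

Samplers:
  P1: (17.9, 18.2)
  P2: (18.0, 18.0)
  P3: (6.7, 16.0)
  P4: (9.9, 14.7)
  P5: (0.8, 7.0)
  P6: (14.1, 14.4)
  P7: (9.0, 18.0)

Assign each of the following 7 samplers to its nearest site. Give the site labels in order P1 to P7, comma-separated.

P1 → Z-8 (d²=58.37)
P2 → Z-8 (d²=55.84)
P3 → Z-16 (d²=106.09)
P4 → Z-8 (d²=52.42)
P5 → Z-16 (d²=36.50)
P6 → Z-8 (d²=16.57)
P7 → Z-8 (d²=100.84)

Z-8, Z-8, Z-16, Z-8, Z-16, Z-8, Z-8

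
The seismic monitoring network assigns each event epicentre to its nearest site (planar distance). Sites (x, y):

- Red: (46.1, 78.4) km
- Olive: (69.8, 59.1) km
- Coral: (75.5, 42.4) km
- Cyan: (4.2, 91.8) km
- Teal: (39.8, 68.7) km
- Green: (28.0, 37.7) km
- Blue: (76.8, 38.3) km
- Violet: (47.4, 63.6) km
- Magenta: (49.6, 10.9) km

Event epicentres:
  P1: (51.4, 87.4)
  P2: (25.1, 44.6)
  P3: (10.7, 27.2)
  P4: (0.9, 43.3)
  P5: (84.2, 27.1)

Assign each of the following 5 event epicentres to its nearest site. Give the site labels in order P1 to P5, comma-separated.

P1 → Red (d²=109.09)
P2 → Green (d²=56.02)
P3 → Green (d²=409.54)
P4 → Green (d²=765.77)
P5 → Blue (d²=180.20)

Red, Green, Green, Green, Blue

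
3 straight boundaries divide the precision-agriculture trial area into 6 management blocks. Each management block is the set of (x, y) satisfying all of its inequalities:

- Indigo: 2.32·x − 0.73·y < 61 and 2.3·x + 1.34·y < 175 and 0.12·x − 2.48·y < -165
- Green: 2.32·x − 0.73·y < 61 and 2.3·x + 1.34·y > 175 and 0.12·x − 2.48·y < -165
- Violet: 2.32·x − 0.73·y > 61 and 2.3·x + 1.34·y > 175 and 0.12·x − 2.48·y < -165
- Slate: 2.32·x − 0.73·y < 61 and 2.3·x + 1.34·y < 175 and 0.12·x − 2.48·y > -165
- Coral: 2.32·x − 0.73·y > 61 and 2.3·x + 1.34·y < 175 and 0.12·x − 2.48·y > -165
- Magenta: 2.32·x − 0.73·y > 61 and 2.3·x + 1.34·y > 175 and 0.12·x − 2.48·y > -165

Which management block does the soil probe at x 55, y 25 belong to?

Coral

2.32·55 − 0.73·25 = 109.350, which is > 61
2.3·55 + 1.34·25 = 160.000, which is < 175
0.12·55 − 2.48·25 = -55.400, which is > -165
This sign pattern matches Coral.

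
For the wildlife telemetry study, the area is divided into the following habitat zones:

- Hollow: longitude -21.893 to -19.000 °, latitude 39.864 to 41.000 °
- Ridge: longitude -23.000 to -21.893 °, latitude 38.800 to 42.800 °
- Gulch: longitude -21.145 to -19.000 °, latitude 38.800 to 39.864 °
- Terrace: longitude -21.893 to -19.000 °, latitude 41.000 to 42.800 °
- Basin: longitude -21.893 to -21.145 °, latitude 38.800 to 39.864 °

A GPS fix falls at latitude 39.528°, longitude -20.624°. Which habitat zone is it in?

The point has longitude = -20.624 and latitude = 39.528.
Only Gulch satisfies -21.145 ≤ longitude ≤ -19.000 and 38.800 ≤ latitude ≤ 39.864.

Gulch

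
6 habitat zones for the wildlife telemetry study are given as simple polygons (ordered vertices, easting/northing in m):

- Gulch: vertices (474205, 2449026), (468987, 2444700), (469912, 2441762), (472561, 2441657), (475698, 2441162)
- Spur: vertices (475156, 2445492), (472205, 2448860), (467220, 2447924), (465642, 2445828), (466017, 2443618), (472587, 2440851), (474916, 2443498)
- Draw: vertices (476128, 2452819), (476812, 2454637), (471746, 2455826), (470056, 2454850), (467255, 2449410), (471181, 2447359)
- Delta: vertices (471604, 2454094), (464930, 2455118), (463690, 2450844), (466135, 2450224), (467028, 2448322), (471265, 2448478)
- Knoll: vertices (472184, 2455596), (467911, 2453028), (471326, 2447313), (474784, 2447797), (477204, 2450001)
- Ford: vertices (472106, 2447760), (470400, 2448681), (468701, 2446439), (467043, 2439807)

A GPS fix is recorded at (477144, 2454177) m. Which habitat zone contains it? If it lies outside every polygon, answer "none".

none

Cast a ray rightward from (477144, 2454177). For each polygon, the edges (by vertex number in listed order) whose endpoints lie on opposite sides of northing = 2454177, where each meets that height, and whether that is right or left of the point:
Gulch: no edge straddles that height → 0 crossings.
Spur: no edge straddles that height → 0 crossings.
Draw: 1–2 at easting≈476638.9 (left), 4–5 at easting≈469709.5 (left) → 0 crossings.
Delta: 1–2 at easting≈471063.0 (left), 2–3 at easting≈464657.0 (left) → 0 crossings.
Knoll: 1–2 at easting≈469822.9 (left), 5–1 at easting≈473457.2 (left) → 0 crossings.
Ford: no edge straddles that height → 0 crossings.
All counts are even, so the point lies outside every listed polygon.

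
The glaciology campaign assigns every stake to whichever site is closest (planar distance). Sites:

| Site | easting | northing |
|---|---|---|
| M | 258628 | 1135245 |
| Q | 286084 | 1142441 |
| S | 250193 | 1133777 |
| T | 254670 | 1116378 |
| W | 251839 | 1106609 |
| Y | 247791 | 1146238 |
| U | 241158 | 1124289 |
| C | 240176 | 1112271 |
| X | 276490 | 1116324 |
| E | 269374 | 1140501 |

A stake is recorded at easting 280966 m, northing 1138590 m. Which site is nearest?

Q

Squared distances to each site:
M: 510175269.000; Q: 41024125.000; S: 970142498.000; T: 1184852560.000; W: 1871166490.000; Y: 1159072529.000; U: 1789195465.000; C: 2356513861.000; X: 515809332.000; E: 138026385.000.
Minimum at Q.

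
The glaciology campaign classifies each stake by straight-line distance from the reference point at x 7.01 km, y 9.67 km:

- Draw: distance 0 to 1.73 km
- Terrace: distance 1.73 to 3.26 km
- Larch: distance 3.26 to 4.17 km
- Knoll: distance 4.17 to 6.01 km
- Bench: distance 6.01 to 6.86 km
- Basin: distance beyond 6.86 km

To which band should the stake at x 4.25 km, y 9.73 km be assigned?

Distance = √((4.25−7.01)² + (9.73−9.67)²) = √(7.618 + 0.004) = 2.761 km.
1.73 ≤ 2.761 < 3.26 → Terrace.

Terrace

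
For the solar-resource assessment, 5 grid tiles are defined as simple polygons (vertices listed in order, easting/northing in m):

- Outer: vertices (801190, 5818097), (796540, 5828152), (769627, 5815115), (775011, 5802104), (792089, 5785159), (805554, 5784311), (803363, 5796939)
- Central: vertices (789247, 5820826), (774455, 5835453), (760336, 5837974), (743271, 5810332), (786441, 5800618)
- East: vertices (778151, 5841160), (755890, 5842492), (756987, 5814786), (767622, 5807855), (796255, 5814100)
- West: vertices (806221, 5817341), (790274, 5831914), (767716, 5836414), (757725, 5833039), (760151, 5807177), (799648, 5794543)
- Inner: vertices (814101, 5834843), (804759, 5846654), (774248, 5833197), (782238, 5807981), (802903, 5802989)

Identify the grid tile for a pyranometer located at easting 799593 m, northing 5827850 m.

Inner

Cast a ray rightward from (799593, 5827850). For each polygon, the edges (by vertex number in listed order) whose endpoints lie on opposite sides of northing = 5827850, where each meets that height, and whether that is right or left of the point:
Outer: 1–2 at easting≈796679.7 (left), 2–3 at easting≈795916.6 (left) → 0 crossings.
Central: 1–2 at easting≈782143.8 (left), 3–4 at easting≈754085.9 (left) → 0 crossings.
East: 2–3 at easting≈756469.7 (left), 5–1 at easting≈787055.8 (left) → 0 crossings.
West: 1–2 at easting≈794721.2 (left), 4–5 at easting≈758211.8 (left) → 0 crossings.
Inner: 3–4 at easting≈775942.3 (left), 5–1 at easting≈811642.7 (right) → 1 crossing.
Only Inner has an odd count, so the point is inside Inner.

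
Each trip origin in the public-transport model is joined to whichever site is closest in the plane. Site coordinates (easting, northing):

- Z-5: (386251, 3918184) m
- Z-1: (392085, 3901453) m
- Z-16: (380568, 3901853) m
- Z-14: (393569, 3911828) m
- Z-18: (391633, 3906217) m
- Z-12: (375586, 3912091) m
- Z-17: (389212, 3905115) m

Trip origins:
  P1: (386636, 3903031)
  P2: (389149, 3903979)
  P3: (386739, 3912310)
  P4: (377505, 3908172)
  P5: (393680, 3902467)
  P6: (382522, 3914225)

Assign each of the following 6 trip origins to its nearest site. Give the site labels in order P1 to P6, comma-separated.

P1 → Z-17 (d²=10978832.00)
P2 → Z-17 (d²=1294465.00)
P3 → Z-5 (d²=34742020.00)
P4 → Z-12 (d²=19041122.00)
P5 → Z-1 (d²=3572221.00)
P6 → Z-5 (d²=29579122.00)

Z-17, Z-17, Z-5, Z-12, Z-1, Z-5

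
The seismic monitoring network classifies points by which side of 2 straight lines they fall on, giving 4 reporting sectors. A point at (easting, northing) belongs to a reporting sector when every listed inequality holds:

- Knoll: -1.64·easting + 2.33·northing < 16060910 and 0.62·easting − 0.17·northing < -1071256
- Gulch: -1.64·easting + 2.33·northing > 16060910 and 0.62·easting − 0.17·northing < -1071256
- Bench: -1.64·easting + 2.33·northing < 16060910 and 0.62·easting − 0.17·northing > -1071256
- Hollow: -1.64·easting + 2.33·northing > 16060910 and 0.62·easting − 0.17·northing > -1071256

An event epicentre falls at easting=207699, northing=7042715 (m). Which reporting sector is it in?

-1.64·207699 + 2.33·7042715 = 16068899.590, which is > 16060910
0.62·207699 − 0.17·7042715 = -1068488.170, which is > -1071256
This sign pattern matches Hollow.

Hollow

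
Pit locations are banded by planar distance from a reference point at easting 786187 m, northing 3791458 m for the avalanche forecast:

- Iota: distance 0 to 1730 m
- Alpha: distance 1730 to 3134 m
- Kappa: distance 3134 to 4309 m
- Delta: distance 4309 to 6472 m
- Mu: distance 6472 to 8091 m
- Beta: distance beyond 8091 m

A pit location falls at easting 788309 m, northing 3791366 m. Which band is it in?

Alpha

Distance = √((788309−786187)² + (3791366−3791458)²) = √(4502884.000 + 8464.000) = 2123.993 m.
1730 ≤ 2123.993 < 3134 → Alpha.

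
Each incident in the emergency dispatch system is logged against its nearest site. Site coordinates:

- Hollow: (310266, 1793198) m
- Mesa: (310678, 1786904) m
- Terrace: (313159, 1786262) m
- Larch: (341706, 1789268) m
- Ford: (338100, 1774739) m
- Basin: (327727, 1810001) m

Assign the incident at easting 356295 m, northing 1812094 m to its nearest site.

Squared distances to each site:
Hollow: 2475727657.000; Mesa: 2715446789.000; Terrace: 2528006720.000; Larch: 733865197.000; Ford: 1726454050.000; Basin: 820511273.000.
Minimum at Larch.

Larch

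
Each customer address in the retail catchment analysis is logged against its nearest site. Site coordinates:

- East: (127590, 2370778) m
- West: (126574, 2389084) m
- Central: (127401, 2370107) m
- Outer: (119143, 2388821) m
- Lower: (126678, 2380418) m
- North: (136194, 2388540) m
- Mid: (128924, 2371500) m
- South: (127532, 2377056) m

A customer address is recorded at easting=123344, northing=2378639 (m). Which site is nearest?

Squared distances to each site:
East: 79823837.000; West: 119530925.000; Central: 89254273.000; Outer: 121321525.000; Lower: 14280397.000; North: 263152301.000; Mid: 82101721.000; South: 20045233.000.
Minimum at Lower.

Lower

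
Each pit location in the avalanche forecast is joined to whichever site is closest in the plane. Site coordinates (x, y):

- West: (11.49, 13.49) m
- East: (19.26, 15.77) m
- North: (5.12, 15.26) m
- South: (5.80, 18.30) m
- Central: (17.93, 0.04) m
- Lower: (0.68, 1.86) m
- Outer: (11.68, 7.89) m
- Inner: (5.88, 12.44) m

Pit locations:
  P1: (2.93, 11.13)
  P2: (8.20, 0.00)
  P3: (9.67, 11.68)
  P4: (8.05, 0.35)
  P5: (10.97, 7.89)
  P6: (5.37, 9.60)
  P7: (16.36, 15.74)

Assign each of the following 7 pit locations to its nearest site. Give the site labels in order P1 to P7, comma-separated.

P1 → Inner (d²=10.42)
P2 → Lower (d²=60.01)
P3 → West (d²=6.59)
P4 → Lower (d²=56.60)
P5 → Outer (d²=0.50)
P6 → Inner (d²=8.33)
P7 → East (d²=8.41)

Inner, Lower, West, Lower, Outer, Inner, East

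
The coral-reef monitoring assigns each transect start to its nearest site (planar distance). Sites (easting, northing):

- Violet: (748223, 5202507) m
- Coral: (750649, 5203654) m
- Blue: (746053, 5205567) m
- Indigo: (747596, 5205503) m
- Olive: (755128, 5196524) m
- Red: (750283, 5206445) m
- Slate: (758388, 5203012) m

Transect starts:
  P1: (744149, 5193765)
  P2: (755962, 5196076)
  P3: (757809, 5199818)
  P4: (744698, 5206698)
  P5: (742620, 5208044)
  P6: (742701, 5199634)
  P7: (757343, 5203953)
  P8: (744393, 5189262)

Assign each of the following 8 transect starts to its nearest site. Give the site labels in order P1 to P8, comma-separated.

P1 → Violet (d²=93020040.00)
P2 → Olive (d²=896260.00)
P3 → Slate (d²=10536877.00)
P4 → Blue (d²=3115186.00)
P5 → Blue (d²=17921018.00)
P6 → Violet (d²=38746613.00)
P7 → Slate (d²=1977506.00)
P8 → Olive (d²=167976869.00)

Violet, Olive, Slate, Blue, Blue, Violet, Slate, Olive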